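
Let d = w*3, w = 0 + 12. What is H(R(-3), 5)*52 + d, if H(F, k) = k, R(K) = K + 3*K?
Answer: 296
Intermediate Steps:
R(K) = 4*K
w = 12
d = 36 (d = 12*3 = 36)
H(R(-3), 5)*52 + d = 5*52 + 36 = 260 + 36 = 296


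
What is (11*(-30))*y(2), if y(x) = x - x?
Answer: 0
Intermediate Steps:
y(x) = 0
(11*(-30))*y(2) = (11*(-30))*0 = -330*0 = 0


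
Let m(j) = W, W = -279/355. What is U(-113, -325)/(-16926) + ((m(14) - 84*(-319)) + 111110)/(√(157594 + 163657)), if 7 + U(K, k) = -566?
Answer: 191/5642 + 48956351*√321251/114044105 ≈ 243.34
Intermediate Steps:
U(K, k) = -573 (U(K, k) = -7 - 566 = -573)
W = -279/355 (W = -279*1/355 = -279/355 ≈ -0.78592)
m(j) = -279/355
U(-113, -325)/(-16926) + ((m(14) - 84*(-319)) + 111110)/(√(157594 + 163657)) = -573/(-16926) + ((-279/355 - 84*(-319)) + 111110)/(√(157594 + 163657)) = -573*(-1/16926) + ((-279/355 + 26796) + 111110)/(√321251) = 191/5642 + (9512301/355 + 111110)*(√321251/321251) = 191/5642 + 48956351*(√321251/321251)/355 = 191/5642 + 48956351*√321251/114044105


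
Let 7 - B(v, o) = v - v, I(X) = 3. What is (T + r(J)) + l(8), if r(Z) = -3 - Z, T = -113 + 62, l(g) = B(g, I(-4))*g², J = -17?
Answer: 411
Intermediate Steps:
B(v, o) = 7 (B(v, o) = 7 - (v - v) = 7 - 1*0 = 7 + 0 = 7)
l(g) = 7*g²
T = -51
(T + r(J)) + l(8) = (-51 + (-3 - 1*(-17))) + 7*8² = (-51 + (-3 + 17)) + 7*64 = (-51 + 14) + 448 = -37 + 448 = 411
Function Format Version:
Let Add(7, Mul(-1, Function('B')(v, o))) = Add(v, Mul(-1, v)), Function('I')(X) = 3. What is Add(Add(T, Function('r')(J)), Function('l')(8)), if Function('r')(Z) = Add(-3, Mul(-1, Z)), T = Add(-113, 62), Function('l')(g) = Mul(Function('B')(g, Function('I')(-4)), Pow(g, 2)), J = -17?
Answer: 411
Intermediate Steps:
Function('B')(v, o) = 7 (Function('B')(v, o) = Add(7, Mul(-1, Add(v, Mul(-1, v)))) = Add(7, Mul(-1, 0)) = Add(7, 0) = 7)
Function('l')(g) = Mul(7, Pow(g, 2))
T = -51
Add(Add(T, Function('r')(J)), Function('l')(8)) = Add(Add(-51, Add(-3, Mul(-1, -17))), Mul(7, Pow(8, 2))) = Add(Add(-51, Add(-3, 17)), Mul(7, 64)) = Add(Add(-51, 14), 448) = Add(-37, 448) = 411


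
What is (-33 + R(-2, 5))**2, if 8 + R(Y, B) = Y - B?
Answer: 2304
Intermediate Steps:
R(Y, B) = -8 + Y - B (R(Y, B) = -8 + (Y - B) = -8 + Y - B)
(-33 + R(-2, 5))**2 = (-33 + (-8 - 2 - 1*5))**2 = (-33 + (-8 - 2 - 5))**2 = (-33 - 15)**2 = (-48)**2 = 2304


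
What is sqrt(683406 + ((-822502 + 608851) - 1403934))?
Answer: I*sqrt(934179) ≈ 966.53*I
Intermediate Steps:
sqrt(683406 + ((-822502 + 608851) - 1403934)) = sqrt(683406 + (-213651 - 1403934)) = sqrt(683406 - 1617585) = sqrt(-934179) = I*sqrt(934179)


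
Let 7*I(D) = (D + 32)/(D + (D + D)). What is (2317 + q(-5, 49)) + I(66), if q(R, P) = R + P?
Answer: 233746/99 ≈ 2361.1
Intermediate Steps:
q(R, P) = P + R
I(D) = (32 + D)/(21*D) (I(D) = ((D + 32)/(D + (D + D)))/7 = ((32 + D)/(D + 2*D))/7 = ((32 + D)/((3*D)))/7 = ((32 + D)*(1/(3*D)))/7 = ((32 + D)/(3*D))/7 = (32 + D)/(21*D))
(2317 + q(-5, 49)) + I(66) = (2317 + (49 - 5)) + (1/21)*(32 + 66)/66 = (2317 + 44) + (1/21)*(1/66)*98 = 2361 + 7/99 = 233746/99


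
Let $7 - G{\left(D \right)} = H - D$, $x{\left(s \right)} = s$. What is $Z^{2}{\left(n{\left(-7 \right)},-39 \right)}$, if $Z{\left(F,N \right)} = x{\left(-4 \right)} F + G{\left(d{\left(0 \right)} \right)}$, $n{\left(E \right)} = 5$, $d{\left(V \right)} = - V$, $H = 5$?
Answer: $324$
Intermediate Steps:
$G{\left(D \right)} = 2 + D$ ($G{\left(D \right)} = 7 - \left(5 - D\right) = 7 + \left(-5 + D\right) = 2 + D$)
$Z{\left(F,N \right)} = 2 - 4 F$ ($Z{\left(F,N \right)} = - 4 F + \left(2 - 0\right) = - 4 F + \left(2 + 0\right) = - 4 F + 2 = 2 - 4 F$)
$Z^{2}{\left(n{\left(-7 \right)},-39 \right)} = \left(2 - 20\right)^{2} = \left(-18\right)^{2} = 324$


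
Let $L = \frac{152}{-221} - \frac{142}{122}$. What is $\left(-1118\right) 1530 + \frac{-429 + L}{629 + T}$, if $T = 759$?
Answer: $- \frac{8001748491858}{4677907} \approx -1.7105 \cdot 10^{6}$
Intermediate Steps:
$L = - \frac{24963}{13481}$ ($L = 152 \left(- \frac{1}{221}\right) - \frac{71}{61} = - \frac{152}{221} - \frac{71}{61} = - \frac{24963}{13481} \approx -1.8517$)
$\left(-1118\right) 1530 + \frac{-429 + L}{629 + T} = \left(-1118\right) 1530 + \frac{-429 - \frac{24963}{13481}}{629 + 759} = -1710540 - \frac{5808312}{13481 \cdot 1388} = -1710540 - \frac{1452078}{4677907} = - \frac{8001748491858}{4677907}$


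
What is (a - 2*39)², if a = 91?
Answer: 169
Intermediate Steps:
(a - 2*39)² = (91 - 2*39)² = (91 - 78)² = 13² = 169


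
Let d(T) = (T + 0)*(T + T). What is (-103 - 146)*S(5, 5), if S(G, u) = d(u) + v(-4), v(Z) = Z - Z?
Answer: -12450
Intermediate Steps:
v(Z) = 0
d(T) = 2*T² (d(T) = T*(2*T) = 2*T²)
S(G, u) = 2*u² (S(G, u) = 2*u² + 0 = 2*u²)
(-103 - 146)*S(5, 5) = (-103 - 146)*(2*5²) = -498*25 = -249*50 = -12450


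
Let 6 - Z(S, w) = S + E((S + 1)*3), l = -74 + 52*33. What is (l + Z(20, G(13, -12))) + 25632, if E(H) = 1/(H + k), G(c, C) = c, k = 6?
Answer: 1880939/69 ≈ 27260.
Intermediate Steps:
E(H) = 1/(6 + H) (E(H) = 1/(H + 6) = 1/(6 + H))
l = 1642 (l = -74 + 1716 = 1642)
Z(S, w) = 6 - S - 1/(9 + 3*S) (Z(S, w) = 6 - (S + 1/(6 + (S + 1)*3)) = 6 - (S + 1/(6 + (1 + S)*3)) = 6 - (S + 1/(6 + (3 + 3*S))) = 6 - (S + 1/(9 + 3*S)) = 6 + (-S - 1/(9 + 3*S)) = 6 - S - 1/(9 + 3*S))
(l + Z(20, G(13, -12))) + 25632 = (1642 + (-⅓ + (3 + 20)*(6 - 1*20))/(3 + 20)) + 25632 = (1642 + (-⅓ + 23*(6 - 20))/23) + 25632 = (1642 + (-⅓ + 23*(-14))/23) + 25632 = (1642 + (-⅓ - 322)/23) + 25632 = (1642 + (1/23)*(-967/3)) + 25632 = (1642 - 967/69) + 25632 = 112331/69 + 25632 = 1880939/69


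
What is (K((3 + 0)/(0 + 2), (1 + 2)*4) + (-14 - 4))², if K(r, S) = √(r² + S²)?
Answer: 1881/4 - 54*√65 ≈ 34.888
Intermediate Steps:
K(r, S) = √(S² + r²)
(K((3 + 0)/(0 + 2), (1 + 2)*4) + (-14 - 4))² = (√(((1 + 2)*4)² + ((3 + 0)/(0 + 2))²) + (-14 - 4))² = (√((3*4)² + (3/2)²) - 18)² = (√(12² + (3*(½))²) - 18)² = (√(144 + (3/2)²) - 18)² = (√(144 + 9/4) - 18)² = (√(585/4) - 18)² = (3*√65/2 - 18)² = (-18 + 3*√65/2)²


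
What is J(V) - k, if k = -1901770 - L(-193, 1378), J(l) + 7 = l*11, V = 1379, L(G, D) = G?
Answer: 1916739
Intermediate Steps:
J(l) = -7 + 11*l (J(l) = -7 + l*11 = -7 + 11*l)
k = -1901577 (k = -1901770 - 1*(-193) = -1901770 + 193 = -1901577)
J(V) - k = (-7 + 11*1379) - 1*(-1901577) = (-7 + 15169) + 1901577 = 15162 + 1901577 = 1916739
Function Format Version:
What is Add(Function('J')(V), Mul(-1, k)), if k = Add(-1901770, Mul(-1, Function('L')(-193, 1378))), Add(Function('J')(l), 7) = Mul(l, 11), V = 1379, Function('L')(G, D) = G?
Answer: 1916739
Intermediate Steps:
Function('J')(l) = Add(-7, Mul(11, l)) (Function('J')(l) = Add(-7, Mul(l, 11)) = Add(-7, Mul(11, l)))
k = -1901577 (k = Add(-1901770, Mul(-1, -193)) = Add(-1901770, 193) = -1901577)
Add(Function('J')(V), Mul(-1, k)) = Add(Add(-7, Mul(11, 1379)), Mul(-1, -1901577)) = Add(Add(-7, 15169), 1901577) = Add(15162, 1901577) = 1916739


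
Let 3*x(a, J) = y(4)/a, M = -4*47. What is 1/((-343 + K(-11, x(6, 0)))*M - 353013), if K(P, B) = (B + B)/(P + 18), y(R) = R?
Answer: -63/18178079 ≈ -3.4657e-6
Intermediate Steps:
M = -188
x(a, J) = 4/(3*a) (x(a, J) = (4/a)/3 = 4/(3*a))
K(P, B) = 2*B/(18 + P) (K(P, B) = (2*B)/(18 + P) = 2*B/(18 + P))
1/((-343 + K(-11, x(6, 0)))*M - 353013) = 1/((-343 + 2*((4/3)/6)/(18 - 11))*(-188) - 353013) = 1/((-343 + 2*((4/3)*(⅙))/7)*(-188) - 353013) = 1/((-343 + 2*(2/9)*(⅐))*(-188) - 353013) = 1/((-343 + 4/63)*(-188) - 353013) = 1/(-21605/63*(-188) - 353013) = 1/(4061740/63 - 353013) = 1/(-18178079/63) = -63/18178079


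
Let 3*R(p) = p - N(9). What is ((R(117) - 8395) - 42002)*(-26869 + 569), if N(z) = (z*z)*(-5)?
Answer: 1320864900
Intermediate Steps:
N(z) = -5*z² (N(z) = z²*(-5) = -5*z²)
R(p) = 135 + p/3 (R(p) = (p - (-5)*9²)/3 = (p - (-5)*81)/3 = (p - 1*(-405))/3 = (p + 405)/3 = (405 + p)/3 = 135 + p/3)
((R(117) - 8395) - 42002)*(-26869 + 569) = (((135 + (⅓)*117) - 8395) - 42002)*(-26869 + 569) = (((135 + 39) - 8395) - 42002)*(-26300) = ((174 - 8395) - 42002)*(-26300) = (-8221 - 42002)*(-26300) = -50223*(-26300) = 1320864900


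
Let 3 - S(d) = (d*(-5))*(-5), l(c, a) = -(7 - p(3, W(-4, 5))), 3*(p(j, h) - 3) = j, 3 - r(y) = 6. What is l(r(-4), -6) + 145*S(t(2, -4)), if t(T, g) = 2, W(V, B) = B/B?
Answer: -6818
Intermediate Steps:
W(V, B) = 1
r(y) = -3 (r(y) = 3 - 1*6 = 3 - 6 = -3)
p(j, h) = 3 + j/3
l(c, a) = -3 (l(c, a) = -(7 - (3 + (⅓)*3)) = -(7 - (3 + 1)) = -(7 - 1*4) = -(7 - 4) = -1*3 = -3)
S(d) = 3 - 25*d (S(d) = 3 - d*(-5)*(-5) = 3 - (-5*d)*(-5) = 3 - 25*d)
l(r(-4), -6) + 145*S(t(2, -4)) = -3 + 145*(3 - 25*2) = -3 + 145*(3 - 50) = -3 + 145*(-47) = -3 - 6815 = -6818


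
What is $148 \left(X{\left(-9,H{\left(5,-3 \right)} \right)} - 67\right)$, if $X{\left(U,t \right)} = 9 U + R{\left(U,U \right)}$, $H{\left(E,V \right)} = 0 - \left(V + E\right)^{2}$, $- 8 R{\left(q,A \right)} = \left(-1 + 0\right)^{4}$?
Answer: $- \frac{43845}{2} \approx -21923.0$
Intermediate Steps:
$R{\left(q,A \right)} = - \frac{1}{8}$ ($R{\left(q,A \right)} = - \frac{\left(-1 + 0\right)^{4}}{8} = - \frac{\left(-1\right)^{4}}{8} = \left(- \frac{1}{8}\right) 1 = - \frac{1}{8}$)
$H{\left(E,V \right)} = - \left(E + V\right)^{2}$ ($H{\left(E,V \right)} = 0 - \left(E + V\right)^{2} = - \left(E + V\right)^{2}$)
$X{\left(U,t \right)} = - \frac{1}{8} + 9 U$ ($X{\left(U,t \right)} = 9 U - \frac{1}{8} = - \frac{1}{8} + 9 U$)
$148 \left(X{\left(-9,H{\left(5,-3 \right)} \right)} - 67\right) = 148 \left(\left(- \frac{1}{8} + 9 \left(-9\right)\right) - 67\right) = 148 \left(\left(- \frac{1}{8} - 81\right) - 67\right) = 148 \left(- \frac{649}{8} - 67\right) = 148 \left(- \frac{1185}{8}\right) = - \frac{43845}{2}$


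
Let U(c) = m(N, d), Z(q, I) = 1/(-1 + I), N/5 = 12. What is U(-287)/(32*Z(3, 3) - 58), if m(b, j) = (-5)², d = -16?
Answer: -25/42 ≈ -0.59524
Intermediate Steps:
N = 60 (N = 5*12 = 60)
m(b, j) = 25
U(c) = 25
U(-287)/(32*Z(3, 3) - 58) = 25/(32/(-1 + 3) - 58) = 25/(32/2 - 58) = 25/(32*(½) - 58) = 25/(16 - 58) = 25/(-42) = 25*(-1/42) = -25/42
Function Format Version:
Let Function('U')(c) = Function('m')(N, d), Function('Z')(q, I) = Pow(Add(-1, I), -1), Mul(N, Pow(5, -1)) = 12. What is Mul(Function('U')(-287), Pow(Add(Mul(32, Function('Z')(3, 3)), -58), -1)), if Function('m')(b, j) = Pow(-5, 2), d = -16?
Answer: Rational(-25, 42) ≈ -0.59524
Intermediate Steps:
N = 60 (N = Mul(5, 12) = 60)
Function('m')(b, j) = 25
Function('U')(c) = 25
Mul(Function('U')(-287), Pow(Add(Mul(32, Function('Z')(3, 3)), -58), -1)) = Mul(25, Pow(Add(Mul(32, Pow(Add(-1, 3), -1)), -58), -1)) = Mul(25, Pow(Add(Mul(32, Pow(2, -1)), -58), -1)) = Mul(25, Pow(Add(Mul(32, Rational(1, 2)), -58), -1)) = Mul(25, Pow(Add(16, -58), -1)) = Mul(25, Pow(-42, -1)) = Mul(25, Rational(-1, 42)) = Rational(-25, 42)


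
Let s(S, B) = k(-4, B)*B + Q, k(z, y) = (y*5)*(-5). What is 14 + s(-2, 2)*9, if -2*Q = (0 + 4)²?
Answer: -958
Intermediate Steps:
k(z, y) = -25*y (k(z, y) = (5*y)*(-5) = -25*y)
Q = -8 (Q = -(0 + 4)²/2 = -½*4² = -½*16 = -8)
s(S, B) = -8 - 25*B² (s(S, B) = (-25*B)*B - 8 = -25*B² - 8 = -8 - 25*B²)
14 + s(-2, 2)*9 = 14 + (-8 - 25*2²)*9 = 14 + (-8 - 25*4)*9 = 14 + (-8 - 100)*9 = 14 - 108*9 = 14 - 972 = -958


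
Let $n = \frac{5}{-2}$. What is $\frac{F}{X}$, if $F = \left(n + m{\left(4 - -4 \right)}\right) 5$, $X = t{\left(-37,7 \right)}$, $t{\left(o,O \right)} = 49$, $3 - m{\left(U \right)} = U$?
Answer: $- \frac{75}{98} \approx -0.76531$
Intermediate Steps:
$m{\left(U \right)} = 3 - U$
$n = - \frac{5}{2}$ ($n = 5 \left(- \frac{1}{2}\right) = - \frac{5}{2} \approx -2.5$)
$X = 49$
$F = - \frac{75}{2}$ ($F = \left(- \frac{5}{2} + \left(3 - \left(4 - -4\right)\right)\right) 5 = \left(- \frac{5}{2} + \left(3 - \left(4 + 4\right)\right)\right) 5 = \left(- \frac{5}{2} + \left(3 - 8\right)\right) 5 = \left(- \frac{5}{2} - 5\right) 5 = \left(- \frac{15}{2}\right) 5 = - \frac{75}{2} \approx -37.5$)
$\frac{F}{X} = - \frac{75}{2 \cdot 49} = \left(- \frac{75}{2}\right) \frac{1}{49} = - \frac{75}{98}$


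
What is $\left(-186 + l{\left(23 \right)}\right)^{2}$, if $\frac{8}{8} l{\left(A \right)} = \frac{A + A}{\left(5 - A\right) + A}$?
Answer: $\frac{781456}{25} \approx 31258.0$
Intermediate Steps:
$l{\left(A \right)} = \frac{2 A}{5}$ ($l{\left(A \right)} = \frac{A + A}{\left(5 - A\right) + A} = \frac{2 A}{5}$)
$\left(-186 + l{\left(23 \right)}\right)^{2} = \left(-186 + \frac{2}{5} \cdot 23\right)^{2} = \left(-186 + \frac{46}{5}\right)^{2} = \left(- \frac{884}{5}\right)^{2} = \frac{781456}{25}$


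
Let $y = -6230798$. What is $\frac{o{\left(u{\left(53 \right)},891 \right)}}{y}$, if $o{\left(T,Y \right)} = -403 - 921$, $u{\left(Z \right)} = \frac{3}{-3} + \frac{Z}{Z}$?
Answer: $\frac{662}{3115399} \approx 0.00021249$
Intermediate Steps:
$u{\left(Z \right)} = 0$ ($u{\left(Z \right)} = 3 \left(- \frac{1}{3}\right) + 1 = -1 + 1 = 0$)
$o{\left(T,Y \right)} = -1324$ ($o{\left(T,Y \right)} = -403 - 921 = -1324$)
$\frac{o{\left(u{\left(53 \right)},891 \right)}}{y} = - \frac{1324}{-6230798} = \left(-1324\right) \left(- \frac{1}{6230798}\right) = \frac{662}{3115399}$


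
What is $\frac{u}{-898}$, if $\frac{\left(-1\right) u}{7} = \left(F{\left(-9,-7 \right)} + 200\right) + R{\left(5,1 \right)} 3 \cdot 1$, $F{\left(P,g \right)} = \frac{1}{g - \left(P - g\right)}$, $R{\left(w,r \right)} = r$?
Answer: $\frac{3549}{2245} \approx 1.5808$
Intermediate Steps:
$F{\left(P,g \right)} = \frac{1}{- P + 2 g}$
$u = - \frac{7098}{5}$ ($u = - 7 \left(\left(\frac{1}{\left(-1\right) \left(-9\right) + 2 \left(-7\right)} + 200\right) + 1 \cdot 3 \cdot 1\right) = - 7 \left(\left(\frac{1}{9 - 14} + 200\right) + 3 \cdot 1\right) = - 7 \left(\left(\frac{1}{-5} + 200\right) + 3\right) = - 7 \left(\left(- \frac{1}{5} + 200\right) + 3\right) = - 7 \left(\frac{999}{5} + 3\right) = \left(-7\right) \frac{1014}{5} = - \frac{7098}{5} \approx -1419.6$)
$\frac{u}{-898} = - \frac{7098}{5 \left(-898\right)} = \left(- \frac{7098}{5}\right) \left(- \frac{1}{898}\right) = \frac{3549}{2245}$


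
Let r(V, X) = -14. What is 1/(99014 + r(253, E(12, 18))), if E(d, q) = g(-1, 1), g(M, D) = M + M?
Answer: 1/99000 ≈ 1.0101e-5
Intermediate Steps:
g(M, D) = 2*M
E(d, q) = -2 (E(d, q) = 2*(-1) = -2)
1/(99014 + r(253, E(12, 18))) = 1/(99014 - 14) = 1/99000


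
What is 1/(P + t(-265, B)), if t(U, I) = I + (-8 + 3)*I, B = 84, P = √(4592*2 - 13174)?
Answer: -8/2783 - I*√3990/116886 ≈ -0.0028746 - 0.00054041*I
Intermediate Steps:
P = I*√3990 (P = √(9184 - 13174) = √(-3990) = I*√3990 ≈ 63.166*I)
t(U, I) = -4*I (t(U, I) = I - 5*I = -4*I)
1/(P + t(-265, B)) = 1/(I*√3990 - 4*84) = 1/(I*√3990 - 336) = 1/(-336 + I*√3990)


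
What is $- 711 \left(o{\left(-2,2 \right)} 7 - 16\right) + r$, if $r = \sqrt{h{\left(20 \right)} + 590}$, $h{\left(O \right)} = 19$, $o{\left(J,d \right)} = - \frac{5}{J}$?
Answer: $- \frac{2133}{2} + \sqrt{609} \approx -1041.8$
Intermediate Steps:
$r = \sqrt{609}$ ($r = \sqrt{19 + 590} = \sqrt{609} \approx 24.678$)
$- 711 \left(o{\left(-2,2 \right)} 7 - 16\right) + r = - 711 \left(- \frac{5}{-2} \cdot 7 - 16\right) + \sqrt{609} = - 711 \left(\left(-5\right) \left(- \frac{1}{2}\right) 7 - 16\right) + \sqrt{609} = - 711 \left(\frac{5}{2} \cdot 7 - 16\right) + \sqrt{609} = - 711 \left(\frac{35}{2} - 16\right) + \sqrt{609} = \left(-711\right) \frac{3}{2} + \sqrt{609} = - \frac{2133}{2} + \sqrt{609}$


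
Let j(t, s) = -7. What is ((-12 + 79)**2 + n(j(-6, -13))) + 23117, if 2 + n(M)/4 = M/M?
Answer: 27602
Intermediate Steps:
n(M) = -4 (n(M) = -8 + 4*(M/M) = -8 + 4*1 = -8 + 4 = -4)
((-12 + 79)**2 + n(j(-6, -13))) + 23117 = ((-12 + 79)**2 - 4) + 23117 = (67**2 - 4) + 23117 = (4489 - 4) + 23117 = 4485 + 23117 = 27602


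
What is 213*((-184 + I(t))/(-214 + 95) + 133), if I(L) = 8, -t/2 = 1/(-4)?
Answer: 3408639/119 ≈ 28644.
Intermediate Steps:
t = ½ (t = -2/(-4) = -2*(-¼) = ½ ≈ 0.50000)
213*((-184 + I(t))/(-214 + 95) + 133) = 213*((-184 + 8)/(-214 + 95) + 133) = 213*(-176/(-119) + 133) = 213*(-176*(-1/119) + 133) = 213*(176/119 + 133) = 213*(16003/119) = 3408639/119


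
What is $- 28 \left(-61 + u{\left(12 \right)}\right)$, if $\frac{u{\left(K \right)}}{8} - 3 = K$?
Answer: $-1652$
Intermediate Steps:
$u{\left(K \right)} = 24 + 8 K$
$- 28 \left(-61 + u{\left(12 \right)}\right) = - 28 \left(-61 + \left(24 + 8 \cdot 12\right)\right) = - 28 \left(-61 + \left(24 + 96\right)\right) = - 28 \left(-61 + 120\right) = \left(-28\right) 59 = -1652$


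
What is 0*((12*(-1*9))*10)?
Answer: 0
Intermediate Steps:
0*((12*(-1*9))*10) = 0*((12*(-9))*10) = 0*(-108*10) = 0*(-1080) = 0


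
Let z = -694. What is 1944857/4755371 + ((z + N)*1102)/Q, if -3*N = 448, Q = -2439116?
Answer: 6872363787374/8699176119027 ≈ 0.79000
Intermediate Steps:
N = -448/3 (N = -⅓*448 = -448/3 ≈ -149.33)
1944857/4755371 + ((z + N)*1102)/Q = 1944857/4755371 + ((-694 - 448/3)*1102)/(-2439116) = 1944857*(1/4755371) - 2530/3*1102*(-1/2439116) = 1944857/4755371 - 2788060/3*(-1/2439116) = 1944857/4755371 + 697015/1829337 = 6872363787374/8699176119027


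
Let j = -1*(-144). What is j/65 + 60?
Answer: 4044/65 ≈ 62.215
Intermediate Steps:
j = 144
j/65 + 60 = 144/65 + 60 = 4044/65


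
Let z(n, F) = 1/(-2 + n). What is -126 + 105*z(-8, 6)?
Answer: -273/2 ≈ -136.50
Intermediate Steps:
-126 + 105*z(-8, 6) = -126 + 105/(-2 - 8) = -126 + 105/(-10) = -126 + 105*(-⅒) = -126 - 21/2 = -273/2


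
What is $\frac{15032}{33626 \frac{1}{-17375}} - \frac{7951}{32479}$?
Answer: $- \frac{4241582529663}{546069427} \approx -7767.5$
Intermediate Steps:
$\frac{15032}{33626 \frac{1}{-17375}} - \frac{7951}{32479} = \frac{15032}{33626 \left(- \frac{1}{17375}\right)} - \frac{7951}{32479} = \frac{15032}{- \frac{33626}{17375}} - \frac{7951}{32479} = 15032 \left(- \frac{17375}{33626}\right) - \frac{7951}{32479} = - \frac{130590500}{16813} - \frac{7951}{32479} = - \frac{4241582529663}{546069427}$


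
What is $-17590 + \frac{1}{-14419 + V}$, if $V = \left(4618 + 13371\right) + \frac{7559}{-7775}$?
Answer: $- \frac{488108261915}{27749191} \approx -17590.0$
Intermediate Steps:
$V = \frac{139856916}{7775}$ ($V = 17989 + 7559 \left(- \frac{1}{7775}\right) = 17989 - \frac{7559}{7775} = \frac{139856916}{7775} \approx 17988.0$)
$-17590 + \frac{1}{-14419 + V} = -17590 + \frac{1}{-14419 + \frac{139856916}{7775}} = -17590 + \frac{1}{\frac{27749191}{7775}} = -17590 + \frac{7775}{27749191} = - \frac{488108261915}{27749191}$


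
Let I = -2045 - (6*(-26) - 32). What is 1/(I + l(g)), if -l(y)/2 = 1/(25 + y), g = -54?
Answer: -29/53851 ≈ -0.00053852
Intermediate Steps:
l(y) = -2/(25 + y)
I = -1857 (I = -2045 - (-156 - 32) = -2045 - 1*(-188) = -2045 + 188 = -1857)
1/(I + l(g)) = 1/(-1857 - 2/(25 - 54)) = 1/(-1857 - 2/(-29)) = 1/(-1857 - 2*(-1/29)) = 1/(-1857 + 2/29) = 1/(-53851/29) = -29/53851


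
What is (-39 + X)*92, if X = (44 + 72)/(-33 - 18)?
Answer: -193660/51 ≈ -3797.3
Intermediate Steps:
X = -116/51 (X = 116/(-51) = 116*(-1/51) = -116/51 ≈ -2.2745)
(-39 + X)*92 = (-39 - 116/51)*92 = -2105/51*92 = -193660/51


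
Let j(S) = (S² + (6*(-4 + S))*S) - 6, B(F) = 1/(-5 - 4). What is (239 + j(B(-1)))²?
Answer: 364657216/6561 ≈ 55580.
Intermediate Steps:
B(F) = -⅑ (B(F) = 1/(-9) = -⅑)
j(S) = -6 + S² + S*(-24 + 6*S) (j(S) = (S² + (-24 + 6*S)*S) - 6 = (S² + S*(-24 + 6*S)) - 6 = -6 + S² + S*(-24 + 6*S))
(239 + j(B(-1)))² = (239 + (-6 - 24*(-⅑) + 7*(-⅑)²))² = (239 + (-6 + 8/3 + 7*(1/81)))² = (239 + (-6 + 8/3 + 7/81))² = (239 - 263/81)² = (19096/81)² = 364657216/6561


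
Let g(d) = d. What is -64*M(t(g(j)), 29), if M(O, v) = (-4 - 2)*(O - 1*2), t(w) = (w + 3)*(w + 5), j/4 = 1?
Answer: 23424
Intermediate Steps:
j = 4 (j = 4*1 = 4)
t(w) = (3 + w)*(5 + w)
M(O, v) = 12 - 6*O (M(O, v) = -6*(O - 2) = -6*(-2 + O) = 12 - 6*O)
-64*M(t(g(j)), 29) = -64*(12 - 6*(15 + 4**2 + 8*4)) = -64*(12 - 6*(15 + 16 + 32)) = -64*(12 - 6*63) = -64*(12 - 378) = -64*(-366) = 23424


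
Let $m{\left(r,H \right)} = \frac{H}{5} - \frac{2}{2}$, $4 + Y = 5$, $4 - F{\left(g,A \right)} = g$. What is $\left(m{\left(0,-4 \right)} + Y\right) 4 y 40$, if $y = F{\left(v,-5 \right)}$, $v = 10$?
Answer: $768$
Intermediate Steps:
$F{\left(g,A \right)} = 4 - g$
$Y = 1$ ($Y = -4 + 5 = 1$)
$y = -6$ ($y = 4 - 10 = -6$)
$m{\left(r,H \right)} = -1 + \frac{H}{5}$ ($m{\left(r,H \right)} = H \frac{1}{5} - 1 = \frac{H}{5} - 1 = -1 + \frac{H}{5}$)
$\left(m{\left(0,-4 \right)} + Y\right) 4 y 40 = \left(\left(-1 + \frac{1}{5} \left(-4\right)\right) + 1\right) 4 \left(-6\right) 40 = \left(\left(-1 - \frac{4}{5}\right) + 1\right) 4 \left(-6\right) 40 = \left(- \frac{9}{5} + 1\right) 4 \left(-6\right) 40 = \left(- \frac{4}{5}\right) 4 \left(-6\right) 40 = \left(- \frac{16}{5}\right) \left(-6\right) 40 = \frac{96}{5} \cdot 40 = 768$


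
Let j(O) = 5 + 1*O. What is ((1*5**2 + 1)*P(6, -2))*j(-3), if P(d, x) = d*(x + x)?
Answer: -1248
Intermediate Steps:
P(d, x) = 2*d*x (P(d, x) = d*(2*x) = 2*d*x)
j(O) = 5 + O
((1*5**2 + 1)*P(6, -2))*j(-3) = ((1*5**2 + 1)*(2*6*(-2)))*(5 - 3) = ((1*25 + 1)*(-24))*2 = ((25 + 1)*(-24))*2 = (26*(-24))*2 = -624*2 = -1248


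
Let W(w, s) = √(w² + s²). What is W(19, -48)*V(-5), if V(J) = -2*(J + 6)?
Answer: -2*√2665 ≈ -103.25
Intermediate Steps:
V(J) = -12 - 2*J (V(J) = -2*(6 + J) = -12 - 2*J)
W(w, s) = √(s² + w²)
W(19, -48)*V(-5) = √((-48)² + 19²)*(-12 - 2*(-5)) = √(2304 + 361)*(-12 + 10) = √2665*(-2) = -2*√2665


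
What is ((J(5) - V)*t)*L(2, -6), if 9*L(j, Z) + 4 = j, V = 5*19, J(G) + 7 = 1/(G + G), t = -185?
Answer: -37703/9 ≈ -4189.2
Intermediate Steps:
J(G) = -7 + 1/(2*G) (J(G) = -7 + 1/(G + G) = -7 + 1/(2*G))
V = 95
L(j, Z) = -4/9 + j/9
((J(5) - V)*t)*L(2, -6) = (((-7 + (1/2)/5) - 1*95)*(-185))*(-4/9 + (1/9)*2) = (((-7 + (1/2)*(1/5)) - 95)*(-185))*(-4/9 + 2/9) = (((-7 + 1/10) - 95)*(-185))*(-2/9) = ((-69/10 - 95)*(-185))*(-2/9) = -1019/10*(-185)*(-2/9) = (37703/2)*(-2/9) = -37703/9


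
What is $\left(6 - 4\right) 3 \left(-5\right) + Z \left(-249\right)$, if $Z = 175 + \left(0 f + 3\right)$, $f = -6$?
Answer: $-44352$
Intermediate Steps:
$Z = 178$ ($Z = 175 + \left(0 \left(-6\right) + 3\right) = 175 + \left(0 + 3\right) = 175 + 3 = 178$)
$\left(6 - 4\right) 3 \left(-5\right) + Z \left(-249\right) = \left(6 - 4\right) 3 \left(-5\right) + 178 \left(-249\right) = 2 \cdot 3 \left(-5\right) - 44322 = 6 \left(-5\right) - 44322 = -30 - 44322 = -44352$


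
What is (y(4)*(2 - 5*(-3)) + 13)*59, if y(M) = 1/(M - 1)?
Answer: 3304/3 ≈ 1101.3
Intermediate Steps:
y(M) = 1/(-1 + M)
(y(4)*(2 - 5*(-3)) + 13)*59 = ((2 - 5*(-3))/(-1 + 4) + 13)*59 = ((2 + 15)/3 + 13)*59 = ((⅓)*17 + 13)*59 = (17/3 + 13)*59 = (56/3)*59 = 3304/3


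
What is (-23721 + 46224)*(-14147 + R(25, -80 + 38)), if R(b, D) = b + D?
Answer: -318732492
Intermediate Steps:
R(b, D) = D + b
(-23721 + 46224)*(-14147 + R(25, -80 + 38)) = (-23721 + 46224)*(-14147 + ((-80 + 38) + 25)) = 22503*(-14147 + (-42 + 25)) = 22503*(-14147 - 17) = 22503*(-14164) = -318732492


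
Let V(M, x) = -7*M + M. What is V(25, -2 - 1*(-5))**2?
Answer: 22500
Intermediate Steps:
V(M, x) = -6*M
V(25, -2 - 1*(-5))**2 = (-6*25)**2 = (-150)**2 = 22500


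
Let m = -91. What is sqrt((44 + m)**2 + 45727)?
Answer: 8*sqrt(749) ≈ 218.94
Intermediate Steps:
sqrt((44 + m)**2 + 45727) = sqrt((44 - 91)**2 + 45727) = sqrt((-47)**2 + 45727) = sqrt(2209 + 45727) = sqrt(47936) = 8*sqrt(749)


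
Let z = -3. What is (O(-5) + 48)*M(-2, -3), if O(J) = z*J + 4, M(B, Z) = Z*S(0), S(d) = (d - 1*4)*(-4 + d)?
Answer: -3216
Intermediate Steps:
S(d) = (-4 + d)**2 (S(d) = (d - 4)*(-4 + d) = (-4 + d)*(-4 + d) = (-4 + d)**2)
M(B, Z) = 16*Z (M(B, Z) = Z*(-4 + 0)**2 = Z*(-4)**2 = Z*16 = 16*Z)
O(J) = 4 - 3*J (O(J) = -3*J + 4 = 4 - 3*J)
(O(-5) + 48)*M(-2, -3) = ((4 - 3*(-5)) + 48)*(16*(-3)) = ((4 + 15) + 48)*(-48) = (19 + 48)*(-48) = 67*(-48) = -3216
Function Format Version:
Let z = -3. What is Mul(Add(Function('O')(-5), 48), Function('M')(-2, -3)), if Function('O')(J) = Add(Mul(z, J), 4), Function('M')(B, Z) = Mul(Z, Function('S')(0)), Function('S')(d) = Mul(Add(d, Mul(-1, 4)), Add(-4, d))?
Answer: -3216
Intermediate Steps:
Function('S')(d) = Pow(Add(-4, d), 2) (Function('S')(d) = Mul(Add(d, -4), Add(-4, d)) = Mul(Add(-4, d), Add(-4, d)) = Pow(Add(-4, d), 2))
Function('M')(B, Z) = Mul(16, Z) (Function('M')(B, Z) = Mul(Z, Pow(Add(-4, 0), 2)) = Mul(Z, Pow(-4, 2)) = Mul(Z, 16) = Mul(16, Z))
Function('O')(J) = Add(4, Mul(-3, J)) (Function('O')(J) = Add(Mul(-3, J), 4) = Add(4, Mul(-3, J)))
Mul(Add(Function('O')(-5), 48), Function('M')(-2, -3)) = Mul(Add(Add(4, Mul(-3, -5)), 48), Mul(16, -3)) = Mul(Add(Add(4, 15), 48), -48) = Mul(Add(19, 48), -48) = Mul(67, -48) = -3216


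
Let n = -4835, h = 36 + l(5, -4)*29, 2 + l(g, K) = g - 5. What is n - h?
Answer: -4813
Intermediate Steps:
l(g, K) = -7 + g (l(g, K) = -2 + (g - 5) = -2 + (-5 + g) = -7 + g)
h = -22 (h = 36 + (-7 + 5)*29 = 36 - 2*29 = 36 - 58 = -22)
n - h = -4835 - 1*(-22) = -4835 + 22 = -4813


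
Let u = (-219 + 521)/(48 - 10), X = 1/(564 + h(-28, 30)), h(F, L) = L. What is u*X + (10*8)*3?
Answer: 2708791/11286 ≈ 240.01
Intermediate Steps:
X = 1/594 (X = 1/(564 + 30) = 1/594 ≈ 0.0016835)
u = 151/19 (u = 302/38 = 302*(1/38) = 151/19 ≈ 7.9474)
u*X + (10*8)*3 = (151/19)*(1/594) + (10*8)*3 = 151/11286 + 80*3 = 151/11286 + 240 = 2708791/11286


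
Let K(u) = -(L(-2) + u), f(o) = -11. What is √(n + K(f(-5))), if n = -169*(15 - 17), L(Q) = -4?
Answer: √353 ≈ 18.788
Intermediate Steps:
K(u) = 4 - u (K(u) = -(-4 + u) = 4 - u)
n = 338 (n = -169*(-2) = 338)
√(n + K(f(-5))) = √(338 + (4 - 1*(-11))) = √(338 + (4 + 11)) = √(338 + 15) = √353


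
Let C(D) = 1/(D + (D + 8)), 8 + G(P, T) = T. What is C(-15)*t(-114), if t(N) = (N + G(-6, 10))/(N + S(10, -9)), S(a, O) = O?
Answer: -56/1353 ≈ -0.041390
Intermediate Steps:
G(P, T) = -8 + T
t(N) = (2 + N)/(-9 + N) (t(N) = (N + (-8 + 10))/(N - 9) = (N + 2)/(-9 + N) = (2 + N)/(-9 + N))
C(D) = 1/(8 + 2*D) (C(D) = 1/(D + (8 + D)) = 1/(8 + 2*D))
C(-15)*t(-114) = (1/(2*(4 - 15)))*((2 - 114)/(-9 - 114)) = ((1/2)/(-11))*(-112/(-123)) = ((1/2)*(-1/11))*(-1/123*(-112)) = -1/22*112/123 = -56/1353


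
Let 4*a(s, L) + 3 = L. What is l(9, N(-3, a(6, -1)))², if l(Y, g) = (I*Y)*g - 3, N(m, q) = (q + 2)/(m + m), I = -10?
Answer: 144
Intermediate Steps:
a(s, L) = -¾ + L/4
N(m, q) = (2 + q)/(2*m) (N(m, q) = (2 + q)/((2*m)) = (2 + q)*(1/(2*m)) = (2 + q)/(2*m))
l(Y, g) = -3 - 10*Y*g (l(Y, g) = (-10*Y)*g - 3 = -10*Y*g - 3 = -3 - 10*Y*g)
l(9, N(-3, a(6, -1)))² = (-3 - 10*9*(½)*(2 + (-¾ + (¼)*(-1)))/(-3))² = (-3 - 10*9*(½)*(-⅓)*(2 + (-¾ - ¼)))² = (-3 - 10*9*(½)*(-⅓)*(2 - 1))² = (-3 - 10*9*(½)*(-⅓)*1)² = (-3 - 10*9*(-⅙))² = (-3 + 15)² = 12² = 144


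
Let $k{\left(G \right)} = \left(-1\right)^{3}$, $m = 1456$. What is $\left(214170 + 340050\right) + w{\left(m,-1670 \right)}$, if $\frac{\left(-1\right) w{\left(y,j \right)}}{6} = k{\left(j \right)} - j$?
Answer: $544206$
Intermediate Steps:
$k{\left(G \right)} = -1$
$w{\left(y,j \right)} = 6 + 6 j$ ($w{\left(y,j \right)} = - 6 \left(-1 - j\right) = 6 + 6 j$)
$\left(214170 + 340050\right) + w{\left(m,-1670 \right)} = \left(214170 + 340050\right) + \left(6 + 6 \left(-1670\right)\right) = 554220 + \left(6 - 10020\right) = 554220 - 10014 = 544206$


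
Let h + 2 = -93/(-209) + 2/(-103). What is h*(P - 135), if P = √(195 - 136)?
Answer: 4575555/21527 - 33893*√59/21527 ≈ 200.46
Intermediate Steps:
P = √59 ≈ 7.6811
h = -33893/21527 (h = -2 + (-93/(-209) + 2/(-103)) = -2 + (-93*(-1/209) + 2*(-1/103)) = -2 + (93/209 - 2/103) = -2 + 9161/21527 = -33893/21527 ≈ -1.5744)
h*(P - 135) = -33893*(√59 - 135)/21527 = -33893*(-135 + √59)/21527 = 4575555/21527 - 33893*√59/21527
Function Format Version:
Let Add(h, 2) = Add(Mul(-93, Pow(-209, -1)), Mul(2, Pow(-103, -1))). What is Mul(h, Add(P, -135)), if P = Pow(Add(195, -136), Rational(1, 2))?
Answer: Add(Rational(4575555, 21527), Mul(Rational(-33893, 21527), Pow(59, Rational(1, 2)))) ≈ 200.46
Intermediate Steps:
P = Pow(59, Rational(1, 2)) ≈ 7.6811
h = Rational(-33893, 21527) (h = Add(-2, Add(Mul(-93, Pow(-209, -1)), Mul(2, Pow(-103, -1)))) = Add(-2, Add(Mul(-93, Rational(-1, 209)), Mul(2, Rational(-1, 103)))) = Add(-2, Add(Rational(93, 209), Rational(-2, 103))) = Add(-2, Rational(9161, 21527)) = Rational(-33893, 21527) ≈ -1.5744)
Mul(h, Add(P, -135)) = Mul(Rational(-33893, 21527), Add(Pow(59, Rational(1, 2)), -135)) = Mul(Rational(-33893, 21527), Add(-135, Pow(59, Rational(1, 2)))) = Add(Rational(4575555, 21527), Mul(Rational(-33893, 21527), Pow(59, Rational(1, 2))))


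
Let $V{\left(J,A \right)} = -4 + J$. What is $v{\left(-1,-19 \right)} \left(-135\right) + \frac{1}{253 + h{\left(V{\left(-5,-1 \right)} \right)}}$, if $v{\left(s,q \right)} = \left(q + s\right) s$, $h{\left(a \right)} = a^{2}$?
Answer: $- \frac{901799}{334} \approx -2700.0$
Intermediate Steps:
$v{\left(s,q \right)} = s \left(q + s\right)$
$v{\left(-1,-19 \right)} \left(-135\right) + \frac{1}{253 + h{\left(V{\left(-5,-1 \right)} \right)}} = - (-19 - 1) \left(-135\right) + \frac{1}{253 + \left(-4 - 5\right)^{2}} = \left(-1\right) \left(-20\right) \left(-135\right) + \frac{1}{253 + \left(-9\right)^{2}} = 20 \left(-135\right) + \frac{1}{253 + 81} = -2700 + \frac{1}{334} = - \frac{901799}{334}$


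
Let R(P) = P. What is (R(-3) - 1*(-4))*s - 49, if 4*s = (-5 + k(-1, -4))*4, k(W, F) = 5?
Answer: -49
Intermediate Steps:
s = 0 (s = ((-5 + 5)*4)/4 = (0*4)/4 = (¼)*0 = 0)
(R(-3) - 1*(-4))*s - 49 = (-3 - 1*(-4))*0 - 49 = (-3 + 4)*0 - 49 = 1*0 - 49 = 0 - 49 = -49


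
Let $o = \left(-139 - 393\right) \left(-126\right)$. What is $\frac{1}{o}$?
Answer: $\frac{1}{67032} \approx 1.4918 \cdot 10^{-5}$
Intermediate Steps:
$o = 67032$ ($o = \left(-532\right) \left(-126\right) = 67032$)
$\frac{1}{o} = \frac{1}{67032}$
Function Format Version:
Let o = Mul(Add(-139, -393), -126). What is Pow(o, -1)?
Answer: Rational(1, 67032) ≈ 1.4918e-5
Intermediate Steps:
o = 67032 (o = Mul(-532, -126) = 67032)
Pow(o, -1) = Pow(67032, -1) = Rational(1, 67032)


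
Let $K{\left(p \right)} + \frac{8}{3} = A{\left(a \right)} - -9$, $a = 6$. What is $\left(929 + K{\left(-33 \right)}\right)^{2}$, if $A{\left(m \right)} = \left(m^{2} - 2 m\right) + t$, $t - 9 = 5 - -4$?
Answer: $\frac{8596624}{9} \approx 9.5518 \cdot 10^{5}$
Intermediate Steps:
$t = 18$ ($t = 9 + \left(5 - -4\right) = 9 + \left(5 + 4\right) = 9 + 9 = 18$)
$A{\left(m \right)} = 18 + m^{2} - 2 m$ ($A{\left(m \right)} = \left(m^{2} - 2 m\right) + 18 = 18 + m^{2} - 2 m$)
$K{\left(p \right)} = \frac{145}{3}$ ($K{\left(p \right)} = - \frac{8}{3} + \left(\left(18 + 6^{2} - 12\right) - -9\right) = - \frac{8}{3} + \left(\left(18 + 36 - 12\right) + 9\right) = - \frac{8}{3} + \left(42 + 9\right) = - \frac{8}{3} + 51 = \frac{145}{3}$)
$\left(929 + K{\left(-33 \right)}\right)^{2} = \left(929 + \frac{145}{3}\right)^{2} = \left(\frac{2932}{3}\right)^{2} = \frac{8596624}{9}$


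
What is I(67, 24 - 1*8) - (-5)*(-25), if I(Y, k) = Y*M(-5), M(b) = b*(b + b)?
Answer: 3225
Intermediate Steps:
M(b) = 2*b² (M(b) = b*(2*b) = 2*b²)
I(Y, k) = 50*Y (I(Y, k) = Y*(2*(-5)²) = Y*(2*25) = Y*50 = 50*Y)
I(67, 24 - 1*8) - (-5)*(-25) = 50*67 - (-5)*(-25) = 3350 - 1*125 = 3350 - 125 = 3225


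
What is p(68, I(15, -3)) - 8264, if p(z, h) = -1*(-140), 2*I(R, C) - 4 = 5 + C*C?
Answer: -8124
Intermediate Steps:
I(R, C) = 9/2 + C**2/2 (I(R, C) = 2 + (5 + C*C)/2 = 2 + (5 + C**2)/2 = 2 + (5/2 + C**2/2) = 9/2 + C**2/2)
p(z, h) = 140
p(68, I(15, -3)) - 8264 = 140 - 8264 = -8124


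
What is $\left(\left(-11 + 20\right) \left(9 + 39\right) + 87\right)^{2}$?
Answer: $269361$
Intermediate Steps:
$\left(\left(-11 + 20\right) \left(9 + 39\right) + 87\right)^{2} = \left(9 \cdot 48 + 87\right)^{2} = \left(432 + 87\right)^{2} = 519^{2} = 269361$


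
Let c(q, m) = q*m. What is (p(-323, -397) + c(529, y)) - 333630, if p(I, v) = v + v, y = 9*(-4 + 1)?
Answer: -348707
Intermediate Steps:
y = -27 (y = 9*(-3) = -27)
p(I, v) = 2*v
c(q, m) = m*q
(p(-323, -397) + c(529, y)) - 333630 = (2*(-397) - 27*529) - 333630 = (-794 - 14283) - 333630 = -15077 - 333630 = -348707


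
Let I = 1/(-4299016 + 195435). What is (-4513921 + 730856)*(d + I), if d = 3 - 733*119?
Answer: 1354075289514229425/4103581 ≈ 3.2997e+11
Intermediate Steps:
d = -87224 (d = 3 - 87227 = -87224)
I = -1/4103581 (I = 1/(-4103581) = -1/4103581 ≈ -2.4369e-7)
(-4513921 + 730856)*(d + I) = (-4513921 + 730856)*(-87224 - 1/4103581) = -3783065*(-357930749145/4103581) = 1354075289514229425/4103581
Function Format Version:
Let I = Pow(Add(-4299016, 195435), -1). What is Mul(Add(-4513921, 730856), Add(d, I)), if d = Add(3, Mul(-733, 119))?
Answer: Rational(1354075289514229425, 4103581) ≈ 3.2997e+11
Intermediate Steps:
d = -87224 (d = Add(3, -87227) = -87224)
I = Rational(-1, 4103581) (I = Pow(-4103581, -1) = Rational(-1, 4103581) ≈ -2.4369e-7)
Mul(Add(-4513921, 730856), Add(d, I)) = Mul(Add(-4513921, 730856), Add(-87224, Rational(-1, 4103581))) = Mul(-3783065, Rational(-357930749145, 4103581)) = Rational(1354075289514229425, 4103581)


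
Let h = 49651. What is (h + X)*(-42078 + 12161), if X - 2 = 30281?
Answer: -2391385478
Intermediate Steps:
X = 30283 (X = 2 + 30281 = 30283)
(h + X)*(-42078 + 12161) = (49651 + 30283)*(-42078 + 12161) = 79934*(-29917) = -2391385478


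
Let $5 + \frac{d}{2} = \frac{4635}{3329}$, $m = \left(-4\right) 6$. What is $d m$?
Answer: $\frac{576480}{3329} \approx 173.17$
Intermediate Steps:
$m = -24$
$d = - \frac{24020}{3329}$ ($d = -10 + 2 \cdot \frac{4635}{3329} = -10 + \frac{9270}{3329} = - \frac{24020}{3329} \approx -7.2154$)
$d m = \left(- \frac{24020}{3329}\right) \left(-24\right) = \frac{576480}{3329}$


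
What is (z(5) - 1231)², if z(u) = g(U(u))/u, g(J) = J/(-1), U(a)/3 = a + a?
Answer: 1530169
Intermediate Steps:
U(a) = 6*a (U(a) = 3*(a + a) = 3*(2*a) = 6*a)
g(J) = -J (g(J) = J*(-1) = -J)
z(u) = -6 (z(u) = (-6*u)/u = -6)
(z(5) - 1231)² = (-6 - 1231)² = (-1237)² = 1530169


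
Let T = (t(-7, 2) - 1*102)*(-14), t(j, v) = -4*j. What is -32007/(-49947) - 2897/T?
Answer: -37179069/17248364 ≈ -2.1555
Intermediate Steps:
T = 1036 (T = (-4*(-7) - 1*102)*(-14) = (28 - 102)*(-14) = -74*(-14) = 1036)
-32007/(-49947) - 2897/T = -32007/(-49947) - 2897/1036 = -32007*(-1/49947) - 2897*1/1036 = 10669/16649 - 2897/1036 = -37179069/17248364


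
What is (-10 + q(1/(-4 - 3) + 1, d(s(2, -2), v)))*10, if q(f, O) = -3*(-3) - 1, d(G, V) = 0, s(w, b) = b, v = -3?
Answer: -20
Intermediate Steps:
q(f, O) = 8 (q(f, O) = 9 - 1 = 8)
(-10 + q(1/(-4 - 3) + 1, d(s(2, -2), v)))*10 = (-10 + 8)*10 = -2*10 = -20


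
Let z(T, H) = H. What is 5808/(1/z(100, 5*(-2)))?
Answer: -58080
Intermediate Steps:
5808/(1/z(100, 5*(-2))) = 5808/(1/(5*(-2))) = 5808/(1/(-10)) = 5808/(-⅒) = 5808*(-10) = -58080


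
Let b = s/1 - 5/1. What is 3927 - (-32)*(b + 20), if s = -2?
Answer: 4343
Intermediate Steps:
b = -7 (b = -2/1 - 5/1 = -2*1 - 5*1 = -2 - 5 = -7)
3927 - (-32)*(b + 20) = 3927 - (-32)*(-7 + 20) = 3927 - (-32)*13 = 3927 - 1*(-416) = 3927 + 416 = 4343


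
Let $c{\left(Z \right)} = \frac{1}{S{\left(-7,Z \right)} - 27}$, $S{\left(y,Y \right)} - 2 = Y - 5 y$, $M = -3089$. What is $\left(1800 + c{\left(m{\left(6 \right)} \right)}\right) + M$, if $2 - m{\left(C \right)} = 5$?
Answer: $- \frac{9022}{7} \approx -1288.9$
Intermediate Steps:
$S{\left(y,Y \right)} = 2 + Y - 5 y$ ($S{\left(y,Y \right)} = 2 + \left(Y - 5 y\right) = 2 + Y - 5 y$)
$m{\left(C \right)} = -3$ ($m{\left(C \right)} = 2 - 5 = -3$)
$c{\left(Z \right)} = \frac{1}{10 + Z}$ ($c{\left(Z \right)} = \frac{1}{\left(2 + Z - -35\right) - 27} = \frac{1}{\left(2 + Z + 35\right) - 27} = \frac{1}{\left(37 + Z\right) - 27} = \frac{1}{10 + Z}$)
$\left(1800 + c{\left(m{\left(6 \right)} \right)}\right) + M = \left(1800 + \frac{1}{10 - 3}\right) - 3089 = \left(1800 + \frac{1}{7}\right) - 3089 = \frac{12601}{7} - 3089 = - \frac{9022}{7}$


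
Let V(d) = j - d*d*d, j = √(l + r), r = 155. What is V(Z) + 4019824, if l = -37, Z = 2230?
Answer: -11085547176 + √118 ≈ -1.1086e+10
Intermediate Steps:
j = √118 (j = √(-37 + 155) = √118 ≈ 10.863)
V(d) = √118 - d³ (V(d) = √118 - d*d*d = √118 - d²*d = √118 - d³)
V(Z) + 4019824 = (√118 - 1*2230³) + 4019824 = (√118 - 1*11089567000) + 4019824 = (√118 - 11089567000) + 4019824 = (-11089567000 + √118) + 4019824 = -11085547176 + √118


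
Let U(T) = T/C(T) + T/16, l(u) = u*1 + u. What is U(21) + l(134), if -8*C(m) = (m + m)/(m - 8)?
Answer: 3477/16 ≈ 217.31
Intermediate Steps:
l(u) = 2*u (l(u) = u + u = 2*u)
C(m) = -m/(4*(-8 + m)) (C(m) = -(m + m)/(8*(m - 8)) = -2*m/(8*(-8 + m)) = -m/(4*(-8 + m)))
U(T) = 32 - 63*T/16 (U(T) = T/((-T/(-32 + 4*T))) + T/16 = T*(-(-32 + 4*T)/T) + T*(1/16) = (32 - 4*T) + T/16 = 32 - 63*T/16)
U(21) + l(134) = (32 - 63/16*21) + 2*134 = (32 - 1323/16) + 268 = -811/16 + 268 = 3477/16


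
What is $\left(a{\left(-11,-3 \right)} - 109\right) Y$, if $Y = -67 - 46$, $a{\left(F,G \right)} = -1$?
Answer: $12430$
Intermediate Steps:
$Y = -113$ ($Y = -67 - 46 = -113$)
$\left(a{\left(-11,-3 \right)} - 109\right) Y = \left(-1 - 109\right) \left(-113\right) = \left(-110\right) \left(-113\right) = 12430$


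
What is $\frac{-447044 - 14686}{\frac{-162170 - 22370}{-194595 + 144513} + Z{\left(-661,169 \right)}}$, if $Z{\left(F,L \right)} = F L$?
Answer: $\frac{11562180930}{2797212799} \approx 4.1335$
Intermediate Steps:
$\frac{-447044 - 14686}{\frac{-162170 - 22370}{-194595 + 144513} + Z{\left(-661,169 \right)}} = \frac{-447044 - 14686}{\frac{-162170 - 22370}{-194595 + 144513} - 111709} = - \frac{461730}{- \frac{184540}{-50082} - 111709} = - \frac{461730}{\left(-184540\right) \left(- \frac{1}{50082}\right) - 111709} = - \frac{461730}{\frac{92270}{25041} - 111709} = - \frac{461730}{- \frac{2797212799}{25041}} = \left(-461730\right) \left(- \frac{25041}{2797212799}\right) = \frac{11562180930}{2797212799}$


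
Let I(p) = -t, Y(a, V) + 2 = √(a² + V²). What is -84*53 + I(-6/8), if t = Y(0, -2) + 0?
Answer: -4452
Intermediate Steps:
Y(a, V) = -2 + √(V² + a²) (Y(a, V) = -2 + √(a² + V²) = -2 + √(V² + a²))
t = 0 (t = (-2 + √((-2)² + 0²)) + 0 = (-2 + √(4 + 0)) + 0 = (-2 + √4) + 0 = (-2 + 2) + 0 = 0 + 0 = 0)
I(p) = 0 (I(p) = -1*0 = 0)
-84*53 + I(-6/8) = -84*53 + 0 = -4452 + 0 = -4452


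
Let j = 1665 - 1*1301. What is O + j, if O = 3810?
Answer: 4174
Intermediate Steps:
j = 364 (j = 1665 - 1301 = 364)
O + j = 3810 + 364 = 4174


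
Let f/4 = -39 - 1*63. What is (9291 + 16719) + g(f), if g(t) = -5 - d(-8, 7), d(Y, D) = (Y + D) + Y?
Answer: 26014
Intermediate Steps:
d(Y, D) = D + 2*Y (d(Y, D) = (D + Y) + Y = D + 2*Y)
f = -408 (f = 4*(-39 - 1*63) = 4*(-39 - 63) = 4*(-102) = -408)
g(t) = 4 (g(t) = -5 - (7 + 2*(-8)) = -5 - (7 - 16) = -5 - 1*(-9) = -5 + 9 = 4)
(9291 + 16719) + g(f) = (9291 + 16719) + 4 = 26010 + 4 = 26014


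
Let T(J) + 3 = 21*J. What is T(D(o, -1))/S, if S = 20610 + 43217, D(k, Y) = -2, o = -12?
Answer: -45/63827 ≈ -0.00070503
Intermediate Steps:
T(J) = -3 + 21*J
S = 63827
T(D(o, -1))/S = (-3 + 21*(-2))/63827 = (-3 - 42)*(1/63827) = -45*1/63827 = -45/63827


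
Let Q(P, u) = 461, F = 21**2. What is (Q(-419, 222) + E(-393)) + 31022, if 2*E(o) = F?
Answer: 63407/2 ≈ 31704.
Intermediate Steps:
F = 441
E(o) = 441/2 (E(o) = (1/2)*441 = 441/2)
(Q(-419, 222) + E(-393)) + 31022 = (461 + 441/2) + 31022 = 1363/2 + 31022 = 63407/2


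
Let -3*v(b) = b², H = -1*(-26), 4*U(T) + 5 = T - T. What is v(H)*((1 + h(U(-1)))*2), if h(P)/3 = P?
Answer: 3718/3 ≈ 1239.3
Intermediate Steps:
U(T) = -5/4 (U(T) = -5/4 + (T - T)/4 = -5/4 + (¼)*0 = -5/4 + 0 = -5/4)
h(P) = 3*P
H = 26
v(b) = -b²/3
v(H)*((1 + h(U(-1)))*2) = (-⅓*26²)*((1 + 3*(-5/4))*2) = (-⅓*676)*((1 - 15/4)*2) = -(-1859)*2/3 = -676/3*(-11/2) = 3718/3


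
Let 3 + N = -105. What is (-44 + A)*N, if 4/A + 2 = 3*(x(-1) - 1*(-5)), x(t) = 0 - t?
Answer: 4725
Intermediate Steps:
x(t) = -t
N = -108 (N = -3 - 105 = -108)
A = 1/4 (A = 4/(-2 + 3*(-1*(-1) - 1*(-5))) = 4/(-2 + 3*(1 + 5)) = 4/(-2 + 3*6) = 4/(-2 + 18) = 4/16 = 4*(1/16) = 1/4 ≈ 0.25000)
(-44 + A)*N = (-44 + 1/4)*(-108) = -175/4*(-108) = 4725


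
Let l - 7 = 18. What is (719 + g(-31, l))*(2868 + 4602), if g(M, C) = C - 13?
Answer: 5460570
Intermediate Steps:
l = 25 (l = 7 + 18 = 25)
g(M, C) = -13 + C
(719 + g(-31, l))*(2868 + 4602) = (719 + (-13 + 25))*(2868 + 4602) = (719 + 12)*7470 = 731*7470 = 5460570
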